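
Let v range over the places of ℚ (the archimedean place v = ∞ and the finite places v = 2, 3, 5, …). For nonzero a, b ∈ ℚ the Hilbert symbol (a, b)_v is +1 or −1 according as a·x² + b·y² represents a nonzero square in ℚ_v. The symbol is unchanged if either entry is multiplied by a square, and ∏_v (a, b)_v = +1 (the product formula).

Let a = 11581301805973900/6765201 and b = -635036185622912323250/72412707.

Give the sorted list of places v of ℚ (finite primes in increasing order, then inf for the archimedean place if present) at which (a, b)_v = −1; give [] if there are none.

[2, 7]

(a, b) ≡ (91, -2310) mod (ℚ^×)²; places V = {2, 3, 5, 7, 11, 13, 17, 23, ∞}.
(a,b)_7: α=7, u≡6; β=9, v≡6 (mod 7); (6|7)=-1, (6|7)=-1; sign (−1)^1·-1^9·-1^7 = -1.
(a,b)_13: α=3, u≡7; β=2, v≡10 (mod 13); (7|13)=-1, (10|13)=+1; sign (−1)^0·-1^2·+1^3 = +1.
(a,b)_5: α=2, u≡1; β=3, v≡2 (mod 5); (1|5)=+1, (2|5)=-1; sign (−1)^0·+1^3·-1^2 = +1.
(a,b)_23: α=2, u≡7; β=4, v≡16 (mod 23); (7|23)=-1, (16|23)=+1; sign (−1)^0·-1^4·+1^2 = +1.
(a,b)_17: α=-4, u≡11; β=-6, v≡1 (mod 17); (11|17)=-1, (1|17)=+1; sign (−1)^0·-1^-6·+1^-4 = +1.
(a,b)_11: α=2, u≡5; β=3, v≡2 (mod 11); (5|11)=+1, (2|11)=-1; sign (−1)^0·+1^3·-1^2 = +1.
(a,b)_∞: sgn(91)=+, sgn(-2310)=−, so +1.
(a,b)_2: α=2, β=1; u≡3, v≡5 (mod 8); ε(u)ε(v)=1·0, αω(v)=2·1, βω(u)=1·1; sum ≡ 1  ⇒  -1.
(a,b)_3: α=-4, u≡1; β=-1, v≡1 (mod 3); (1|3)=+1, (1|3)=+1; sign (−1)^0·+1^-1·+1^-4 = +1.
Ram(91, -2310) = {2, 7}; no ℚ_2-point on the conic.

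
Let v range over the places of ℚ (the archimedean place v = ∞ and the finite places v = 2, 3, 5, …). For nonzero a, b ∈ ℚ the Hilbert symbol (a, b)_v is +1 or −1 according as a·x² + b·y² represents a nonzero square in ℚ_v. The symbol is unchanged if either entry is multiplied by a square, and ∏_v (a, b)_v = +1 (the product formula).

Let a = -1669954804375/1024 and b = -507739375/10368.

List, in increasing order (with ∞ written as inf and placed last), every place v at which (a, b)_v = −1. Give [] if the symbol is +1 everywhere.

[11, 13, 19, inf]

(a, b) ≡ (-247, -9614) mod (ℚ^×)²; places V = {2, 3, 5, 11, 13, 19, 23, ∞}.
(a,b)_2: α=-10, β=-7; u≡1, v≡1 (mod 8); ε(u)ε(v)=0·0, αω(v)=-10·0, βω(u)=-7·0; sum ≡ 0  ⇒  +1.
(a,b)_19: α=1, u≡5; β=1, v≡4 (mod 19); (5|19)=+1, (4|19)=+1; sign (−1)^1·+1^1·+1^1 = -1.
(a,b)_3: α=0, u≡2; β=-4, v≡1 (mod 3); (2|3)=-1, (1|3)=+1; sign (−1)^0·-1^-4·+1^0 = +1.
(a,b)_13: α=3, u≡7; β=2, v≡6 (mod 13); (7|13)=-1, (6|13)=-1; sign (−1)^0·-1^2·-1^3 = -1.
(a,b)_∞: sgn(-247)=−, sgn(-9614)=−, so -1.
(a,b)_11: α=2, u≡7; β=1, v≡7 (mod 11); (7|11)=-1, (7|11)=-1; sign (−1)^0·-1^1·-1^2 = -1.
(a,b)_5: α=4, u≡2; β=4, v≡4 (mod 5); (2|5)=-1, (4|5)=+1; sign (−1)^0·-1^4·+1^4 = +1.
(a,b)_23: α=2, u≡4; β=1, v≡22 (mod 23); (4|23)=+1, (22|23)=-1; sign (−1)^0·+1^1·-1^2 = +1.
Ram(-247, -9614) = {11, 13, 19, ∞}; no ℚ_11-point on the conic.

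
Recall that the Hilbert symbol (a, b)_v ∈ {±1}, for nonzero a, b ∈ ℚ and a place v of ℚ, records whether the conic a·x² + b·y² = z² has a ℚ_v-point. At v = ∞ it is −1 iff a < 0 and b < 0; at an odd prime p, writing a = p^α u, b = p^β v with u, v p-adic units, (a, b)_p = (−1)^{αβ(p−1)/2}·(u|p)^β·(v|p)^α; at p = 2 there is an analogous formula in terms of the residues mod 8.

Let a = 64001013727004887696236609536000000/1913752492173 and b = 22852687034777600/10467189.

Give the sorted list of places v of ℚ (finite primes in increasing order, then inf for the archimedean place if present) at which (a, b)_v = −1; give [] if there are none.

(a, b) ≡ (1404557, 1659931) mod (ℚ^×)²; places V = {2, 3, 5, 7, 11, 13, 17, 19, 29, 37, 41, 43, ∞}.
(a,b)_11: α=7, u≡2; β=4, v≡3 (mod 11); (2|11)=-1, (3|11)=+1; sign (−1)^0·-1^4·+1^7 = +1.
(a,b)_7: α=3, u≡3; β=1, v≡1 (mod 7); (3|7)=-1, (1|7)=+1; sign (−1)^1·-1^1·+1^3 = +1.
(a,b)_17: α=1, u≡9; β=-1, v≡11 (mod 17); (9|17)=+1, (11|17)=-1; sign (−1)^0·+1^-1·-1^1 = -1.
(a,b)_37: α=-1, u≡28; β=-1, v≡5 (mod 37); (28|37)=+1, (5|37)=-1; sign (−1)^0·+1^-1·-1^-1 = -1.
(a,b)_13: α=2, u≡8; β=1, v≡12 (mod 13); (8|13)=-1, (12|13)=+1; sign (−1)^0·-1^1·+1^2 = -1.
(a,b)_2: α=26, β=16; u≡5, v≡3 (mod 8); ε(u)ε(v)=0·1, αω(v)=26·1, βω(u)=16·1; sum ≡ 0  ⇒  +1.
(a,b)_41: α=-2, u≡4; β=0, v≡40 (mod 41); (4|41)=+1, (40|41)=+1; sign (−1)^0·+1^0·+1^-2 = +1.
(a,b)_5: α=6, u≡3; β=2, v≡1 (mod 5); (3|5)=-1, (1|5)=+1; sign (−1)^0·-1^2·+1^6 = +1.
(a,b)_∞: sgn(1404557)=+, sgn(1659931)=+, so +1.
(a,b)_29: α=3, u≡26; β=1, v≡24 (mod 29); (26|29)=-1, (24|29)=+1; sign (−1)^0·-1^1·+1^3 = -1.
(a,b)_19: α=4, u≡9; β=2, v≡15 (mod 19); (9|19)=+1, (15|19)=-1; sign (−1)^0·+1^2·-1^4 = +1.
(a,b)_43: α=-4, u≡19; β=-2, v≡18 (mod 43); (19|43)=-1, (18|43)=-1; sign (−1)^0·-1^-2·-1^-4 = +1.
(a,b)_3: α=-2, u≡2; β=-2, v≡1 (mod 3); (2|3)=-1, (1|3)=+1; sign (−1)^0·-1^-2·+1^-2 = +1.
|Ram(1404557, 1659931)| = 4, even; anisotropic at {13, 17, 29, 37}.

[13, 17, 29, 37]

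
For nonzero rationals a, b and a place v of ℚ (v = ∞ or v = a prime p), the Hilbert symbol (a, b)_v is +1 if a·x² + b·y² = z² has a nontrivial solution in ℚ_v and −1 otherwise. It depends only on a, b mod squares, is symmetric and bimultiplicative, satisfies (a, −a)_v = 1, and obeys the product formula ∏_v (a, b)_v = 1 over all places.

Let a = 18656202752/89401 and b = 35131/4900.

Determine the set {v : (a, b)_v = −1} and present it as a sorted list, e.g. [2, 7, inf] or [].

Mod squares: a ≡ 12617, b ≡ 19. Check v ∈ {∞, 2, 5, 7, 11, 13, 19, 23, 31, 37, 43}.
v=5: a=5^0·(≡2), b=5^-2·(≡1) mod 5; (2|5)=-1, (1|5)=+1; (−1)^{0·-2·2}·(-1)^-2·(+1)^0 = +1.
v=37: a=37^1·(≡14), b=37^0·(≡15) mod 37; (14|37)=-1, (15|37)=-1; (−1)^{1·0·18}·(-1)^0·(-1)^1 = -1.
v=11: a=11^1·(≡5), b=11^0·(≡6) mod 11; (5|11)=+1, (6|11)=-1; (−1)^{1·0·5}·(+1)^0·(-1)^1 = -1.
v=31: a=31^1·(≡7), b=31^0·(≡4) mod 31; (7|31)=+1, (4|31)=+1; (−1)^{1·0·15}·(+1)^0·(+1)^1 = +1.
v=43: a=43^0·(≡3), b=43^2·(≡12) mod 43; (3|43)=-1, (12|43)=-1; (−1)^{0·2·21}·(-1)^2·(-1)^0 = +1.
v=13: a=13^-2·(≡2), b=13^0·(≡8) mod 13; (2|13)=-1, (8|13)=-1; (−1)^{-2·0·6}·(-1)^0·(-1)^-2 = +1.
v=7: a=7^0·(≡3), b=7^-2·(≡6) mod 7; (3|7)=-1, (6|7)=-1; (−1)^{0·-2·3}·(-1)^-2·(-1)^0 = +1.
v=∞: 12617 > 0 and 19 > 0  ⇒  (a,b)_∞ = +1.
v=2: v_2(a)=12, v_2(b)=-2; units ≡ 1, 3 (mod 8); ε·ε+αω+βω = 0·1+12·1+-2·0 ≡ 0  ⇒  (a,b)_2 = +1.
v=19: a=19^2·(≡5), b=19^1·(≡16) mod 19; (5|19)=+1, (16|19)=+1; (−1)^{2·1·9}·(+1)^1·(+1)^2 = +1.
v=23: a=23^-2·(≡6), b=23^0·(≡10) mod 23; (6|23)=+1, (10|23)=-1; (−1)^{-2·0·11}·(+1)^0·(-1)^-2 = +1.
(12617, 19 / ℚ) ramifies at {11, 37}: a division algebra.

[11, 37]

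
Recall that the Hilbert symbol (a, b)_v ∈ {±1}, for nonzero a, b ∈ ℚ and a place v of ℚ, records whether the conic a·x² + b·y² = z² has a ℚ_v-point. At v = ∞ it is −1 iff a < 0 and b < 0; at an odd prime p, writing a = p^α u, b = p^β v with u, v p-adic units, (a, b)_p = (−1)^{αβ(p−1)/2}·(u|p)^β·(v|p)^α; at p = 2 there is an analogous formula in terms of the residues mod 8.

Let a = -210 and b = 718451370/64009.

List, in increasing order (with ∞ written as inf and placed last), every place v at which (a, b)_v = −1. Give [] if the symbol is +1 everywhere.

[2, 5, 7, 13]

Mod squares: a ≡ -210, b ≡ 2730. Check v ∈ {∞, 2, 3, 5, 7, 11, 13, 19, 23}.
v=∞: -210 < 0 and 2730 > 0  ⇒  (a,b)_∞ = +1.
v=13: a=13^0·(≡11), b=13^1·(≡2) mod 13; (11|13)=-1, (2|13)=-1; (−1)^{0·1·6}·(-1)^1·(-1)^0 = -1.
v=19: a=19^0·(≡18), b=19^2·(≡2) mod 19; (18|19)=-1, (2|19)=-1; (−1)^{0·2·9}·(-1)^2·(-1)^0 = +1.
v=7: a=7^1·(≡5), b=7^1·(≡6) mod 7; (5|7)=-1, (6|7)=-1; (−1)^{1·1·3}·(-1)^1·(-1)^1 = -1.
v=11: a=11^0·(≡10), b=11^-2·(≡10) mod 11; (10|11)=-1, (10|11)=-1; (−1)^{0·-2·5}·(-1)^-2·(-1)^0 = +1.
v=2: v_2(a)=1, v_2(b)=1; units ≡ 7, 5 (mod 8); ε·ε+αω+βω = 1·0+1·1+1·0 ≡ 1  ⇒  (a,b)_2 = -1.
v=3: a=3^1·(≡2), b=3^7·(≡1) mod 3; (2|3)=-1, (1|3)=+1; (−1)^{1·7·1}·(-1)^7·(+1)^1 = +1.
v=5: a=5^1·(≡3), b=5^1·(≡1) mod 5; (3|5)=-1, (1|5)=+1; (−1)^{1·1·2}·(-1)^1·(+1)^1 = -1.
v=23: a=23^0·(≡20), b=23^-2·(≡8) mod 23; (20|23)=-1, (8|23)=+1; (−1)^{0·-2·11}·(-1)^-2·(+1)^0 = +1.
(-210, 2730 / ℚ) ramifies at {2, 5, 7, 13}: a division algebra.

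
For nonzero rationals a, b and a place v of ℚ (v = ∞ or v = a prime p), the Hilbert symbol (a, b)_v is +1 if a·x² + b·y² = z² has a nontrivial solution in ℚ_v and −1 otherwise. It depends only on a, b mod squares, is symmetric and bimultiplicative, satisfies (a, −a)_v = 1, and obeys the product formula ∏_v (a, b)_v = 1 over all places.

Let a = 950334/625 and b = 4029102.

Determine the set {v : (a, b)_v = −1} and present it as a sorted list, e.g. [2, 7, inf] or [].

[2, 3, 7, 17]

Mod squares: a ≡ 7854, b ≡ 49742. Check v ∈ {∞, 2, 3, 5, 7, 11, 17, 19}.
v=3: a=3^1·(≡2), b=3^4·(≡2) mod 3; (2|3)=-1, (2|3)=-1; (−1)^{1·4·1}·(-1)^4·(-1)^1 = -1.
v=2: v_2(a)=1, v_2(b)=1; units ≡ 7, 7 (mod 8); ε·ε+αω+βω = 1·1+1·0+1·0 ≡ 1  ⇒  (a,b)_2 = -1.
v=17: a=17^1·(≡7), b=17^1·(≡9) mod 17; (7|17)=-1, (9|17)=+1; (−1)^{1·1·8}·(-1)^1·(+1)^1 = -1.
v=∞: 7854 > 0 and 49742 > 0  ⇒  (a,b)_∞ = +1.
v=11: a=11^3·(≡6), b=11^1·(≡4) mod 11; (6|11)=-1, (4|11)=+1; (−1)^{3·1·5}·(-1)^1·(+1)^3 = +1.
v=7: a=7^1·(≡2), b=7^1·(≡4) mod 7; (2|7)=+1, (4|7)=+1; (−1)^{1·1·3}·(+1)^1·(+1)^1 = -1.
v=5: a=5^-4·(≡4), b=5^0·(≡2) mod 5; (4|5)=+1, (2|5)=-1; (−1)^{-4·0·2}·(+1)^0·(-1)^-4 = +1.
v=19: a=19^0·(≡4), b=19^1·(≡18) mod 19; (4|19)=+1, (18|19)=-1; (−1)^{0·1·9}·(+1)^1·(-1)^0 = +1.
|Ram(7854, 49742)| = 4, even; anisotropic at {2, 3, 7, 17}.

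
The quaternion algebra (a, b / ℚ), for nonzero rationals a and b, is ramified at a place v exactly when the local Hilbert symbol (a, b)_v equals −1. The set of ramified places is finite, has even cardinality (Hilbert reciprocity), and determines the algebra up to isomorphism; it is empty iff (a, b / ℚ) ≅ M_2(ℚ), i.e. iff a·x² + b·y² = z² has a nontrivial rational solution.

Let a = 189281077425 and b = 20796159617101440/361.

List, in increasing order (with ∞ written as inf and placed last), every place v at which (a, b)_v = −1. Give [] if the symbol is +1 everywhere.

(a, b) ≡ (33, 5610) mod (ℚ^×)²; places V = {2, 3, 5, 11, 13, 17, 19, ∞}.
(a,b)_3: α=9, u≡2; β=5, v≡1 (mod 3); (2|3)=-1, (1|3)=+1; sign (−1)^1·-1^5·+1^9 = +1.
(a,b)_∞: sgn(33)=+, sgn(5610)=+, so +1.
(a,b)_11: α=3, u≡3; β=5, v≡5 (mod 11); (3|11)=+1, (5|11)=+1; sign (−1)^1·+1^5·+1^3 = -1.
(a,b)_19: α=0, u≡14; β=-2, v≡9 (mod 19); (14|19)=-1, (9|19)=+1; sign (−1)^0·-1^-2·+1^0 = +1.
(a,b)_2: α=0, β=7; u≡1, v≡5 (mod 8); ε(u)ε(v)=0·0, αω(v)=0·1, βω(u)=7·0; sum ≡ 0  ⇒  +1.
(a,b)_5: α=2, u≡2; β=1, v≡3 (mod 5); (2|5)=-1, (3|5)=-1; sign (−1)^0·-1^1·-1^2 = -1.
(a,b)_13: α=0, u≡11; β=2, v≡11 (mod 13); (11|13)=-1, (11|13)=-1; sign (−1)^0·-1^2·-1^0 = +1.
(a,b)_17: α=2, u≡16; β=3, v≡7 (mod 17); (16|17)=+1, (7|17)=-1; sign (−1)^0·+1^3·-1^2 = +1.
|Ram(33, 5610)| = 2, even; anisotropic at {5, 11}.

[5, 11]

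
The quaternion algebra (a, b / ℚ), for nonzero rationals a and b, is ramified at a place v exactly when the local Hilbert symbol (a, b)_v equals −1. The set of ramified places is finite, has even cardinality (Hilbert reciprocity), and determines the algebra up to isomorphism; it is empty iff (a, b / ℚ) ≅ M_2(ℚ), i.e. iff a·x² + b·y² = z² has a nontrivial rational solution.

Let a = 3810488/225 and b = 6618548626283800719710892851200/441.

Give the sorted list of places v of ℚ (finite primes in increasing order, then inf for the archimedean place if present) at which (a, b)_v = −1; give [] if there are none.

Mod squares: a ≡ 952622, b ≡ 42667438. Check v ∈ {∞, 2, 3, 5, 7, 11, 17, 19, 23, 37, 43, 53}.
v=53: a=53^1·(≡47), b=53^3·(≡44) mod 53; (47|53)=+1, (44|53)=+1; (−1)^{1·3·26}·(+1)^3·(+1)^1 = +1.
v=11: a=11^1·(≡8), b=11^3·(≡4) mod 11; (8|11)=-1, (4|11)=+1; (−1)^{1·3·5}·(-1)^3·(+1)^1 = +1.
v=3: a=3^-2·(≡2), b=3^-2·(≡1) mod 3; (2|3)=-1, (1|3)=+1; (−1)^{-2·-2·1}·(-1)^-2·(+1)^-2 = +1.
v=2: v_2(a)=3, v_2(b)=19; units ≡ 7, 7 (mod 8); ε·ε+αω+βω = 1·1+3·0+19·0 ≡ 1  ⇒  (a,b)_2 = -1.
v=43: a=43^1·(≡38), b=43^3·(≡11) mod 43; (38|43)=+1, (11|43)=+1; (−1)^{1·3·21}·(+1)^3·(+1)^1 = -1.
v=17: a=17^0·(≡10), b=17^2·(≡14) mod 17; (10|17)=-1, (14|17)=-1; (−1)^{0·2·8}·(-1)^2·(-1)^0 = +1.
v=37: a=37^0·(≡2), b=37^1·(≡15) mod 37; (2|37)=-1, (15|37)=-1; (−1)^{0·1·18}·(-1)^1·(-1)^0 = -1.
v=19: a=19^1·(≡4), b=19^4·(≡10) mod 19; (4|19)=+1, (10|19)=-1; (−1)^{1·4·9}·(+1)^4·(-1)^1 = -1.
v=7: a=7^0·(≡3), b=7^-2·(≡1) mod 7; (3|7)=-1, (1|7)=+1; (−1)^{0·-2·3}·(-1)^-2·(+1)^0 = +1.
v=23: a=23^0·(≡12), b=23^1·(≡9) mod 23; (12|23)=+1, (9|23)=+1; (−1)^{0·1·11}·(+1)^1·(+1)^0 = +1.
v=5: a=5^-2·(≡2), b=5^2·(≡3) mod 5; (2|5)=-1, (3|5)=-1; (−1)^{-2·2·2}·(-1)^2·(-1)^-2 = +1.
v=∞: 952622 > 0 and 42667438 > 0  ⇒  (a,b)_∞ = +1.
Ram(952622, 42667438) = {2, 19, 37, 43}; no ℚ_2-point on the conic.

[2, 19, 37, 43]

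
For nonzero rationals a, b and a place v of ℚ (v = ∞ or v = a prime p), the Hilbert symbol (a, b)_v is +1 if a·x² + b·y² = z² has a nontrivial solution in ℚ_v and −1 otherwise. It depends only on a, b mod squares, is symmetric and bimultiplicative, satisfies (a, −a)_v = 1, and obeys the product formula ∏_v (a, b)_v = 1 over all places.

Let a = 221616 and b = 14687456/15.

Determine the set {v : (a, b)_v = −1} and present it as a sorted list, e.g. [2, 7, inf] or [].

(a, b) ≡ (19, 281010) mod (ℚ^×)²; places V = {2, 3, 5, 7, 17, 19, 29, ∞}.
(a,b)_2: α=4, β=5; u≡3, v≡1 (mod 8); ε(u)ε(v)=1·0, αω(v)=4·0, βω(u)=5·1; sum ≡ 1  ⇒  -1.
(a,b)_∞: sgn(19)=+, sgn(281010)=+, so +1.
(a,b)_3: α=6, u≡1; β=-1, v≡1 (mod 3); (1|3)=+1, (1|3)=+1; sign (−1)^0·+1^-1·+1^6 = +1.
(a,b)_5: α=0, u≡1; β=-1, v≡2 (mod 5); (1|5)=+1, (2|5)=-1; sign (−1)^0·+1^-1·-1^0 = +1.
(a,b)_7: α=0, u≡3; β=2, v≡4 (mod 7); (3|7)=-1, (4|7)=+1; sign (−1)^0·-1^2·+1^0 = +1.
(a,b)_19: α=1, u≡17; β=1, v≡12 (mod 19); (17|19)=+1, (12|19)=-1; sign (−1)^1·+1^1·-1^1 = +1.
(a,b)_29: α=0, u≡27; β=1, v≡16 (mod 29); (27|29)=-1, (16|29)=+1; sign (−1)^0·-1^1·+1^0 = -1.
(a,b)_17: α=0, u≡4; β=1, v≡3 (mod 17); (4|17)=+1, (3|17)=-1; sign (−1)^0·+1^1·-1^0 = +1.
|Ram(19, 281010)| = 2, even; anisotropic at {2, 29}.

[2, 29]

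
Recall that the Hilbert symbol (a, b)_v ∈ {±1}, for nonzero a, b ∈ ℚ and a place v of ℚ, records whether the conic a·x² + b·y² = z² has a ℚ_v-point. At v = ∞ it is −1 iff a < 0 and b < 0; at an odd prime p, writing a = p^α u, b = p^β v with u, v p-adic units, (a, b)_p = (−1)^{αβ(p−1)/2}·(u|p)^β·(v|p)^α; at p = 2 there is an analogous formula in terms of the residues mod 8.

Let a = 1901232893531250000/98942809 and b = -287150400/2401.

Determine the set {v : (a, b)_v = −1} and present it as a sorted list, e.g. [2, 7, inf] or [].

[]

(a, b) ≡ (85, -69) mod (ℚ^×)²; places V = {2, 3, 5, 7, 17, 23, 29, ∞}.
(a,b)_7: α=-6, u≡1; β=-4, v≡2 (mod 7); (1|7)=+1, (2|7)=+1; sign (−1)^0·+1^-4·+1^-6 = +1.
(a,b)_17: α=5, u≡7; β=2, v≡4 (mod 17); (7|17)=-1, (4|17)=+1; sign (−1)^0·-1^2·+1^5 = +1.
(a,b)_∞: sgn(85)=+, sgn(-69)=−, so +1.
(a,b)_29: α=-2, u≡27; β=0, v≡19 (mod 29); (27|29)=-1, (19|29)=-1; sign (−1)^0·-1^0·-1^-2 = +1.
(a,b)_23: α=2, u≡9; β=1, v≡22 (mod 23); (9|23)=+1, (22|23)=-1; sign (−1)^0·+1^1·-1^2 = +1.
(a,b)_2: α=4, β=6; u≡5, v≡3 (mod 8); ε(u)ε(v)=0·1, αω(v)=4·1, βω(u)=6·1; sum ≡ 0  ⇒  +1.
(a,b)_5: α=9, u≡2; β=2, v≡4 (mod 5); (2|5)=-1, (4|5)=+1; sign (−1)^0·-1^2·+1^9 = +1.
(a,b)_3: α=4, u≡1; β=3, v≡1 (mod 3); (1|3)=+1, (1|3)=+1; sign (−1)^0·+1^3·+1^4 = +1.
Ram(a, b) = ∅: the form 85·x² + -69·y² − z² is isotropic over every ℚ_v, so by Hasse–Minkowski it is isotropic over ℚ.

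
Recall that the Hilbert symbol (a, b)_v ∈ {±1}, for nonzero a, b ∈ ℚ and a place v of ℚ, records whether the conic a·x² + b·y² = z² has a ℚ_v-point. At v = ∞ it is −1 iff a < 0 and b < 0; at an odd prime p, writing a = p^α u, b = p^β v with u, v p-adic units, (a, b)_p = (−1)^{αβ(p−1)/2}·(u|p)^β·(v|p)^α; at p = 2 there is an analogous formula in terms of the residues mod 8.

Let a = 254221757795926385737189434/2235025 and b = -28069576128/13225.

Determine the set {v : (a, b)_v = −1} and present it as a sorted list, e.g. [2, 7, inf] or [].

Mod squares: a ≡ 5468826, b ≡ -402743. Check v ∈ {∞, 2, 3, 5, 11, 13, 19, 23, 41, 43, 47}.
v=41: a=41^3·(≡30), b=41^1·(≡22) mod 41; (30|41)=-1, (22|41)=-1; (−1)^{3·1·20}·(-1)^1·(-1)^3 = +1.
v=3: a=3^9·(≡1), b=3^2·(≡1) mod 3; (1|3)=+1, (1|3)=+1; (−1)^{9·2·1}·(+1)^2·(+1)^9 = +1.
v=23: a=23^-2·(≡12), b=23^-2·(≡7) mod 23; (12|23)=+1, (7|23)=-1; (−1)^{-2·-2·11}·(+1)^-2·(-1)^-2 = +1.
v=5: a=5^-2·(≡4), b=5^-2·(≡3) mod 5; (4|5)=+1, (3|5)=-1; (−1)^{-2·-2·2}·(+1)^-2·(-1)^-2 = +1.
v=47: a=47^3·(≡46), b=47^1·(≡12) mod 47; (46|47)=-1, (12|47)=+1; (−1)^{3·1·23}·(-1)^1·(+1)^3 = +1.
v=2: v_2(a)=1, v_2(b)=6; units ≡ 5, 1 (mod 8); ε·ε+αω+βω = 0·0+1·0+6·1 ≡ 0  ⇒  (a,b)_2 = +1.
v=11: a=11^5·(≡8), b=11^3·(≡8) mod 11; (8|11)=-1, (8|11)=-1; (−1)^{5·3·5}·(-1)^3·(-1)^5 = -1.
v=43: a=43^1·(≡9), b=43^0·(≡14) mod 43; (9|43)=+1, (14|43)=+1; (−1)^{1·0·21}·(+1)^0·(+1)^1 = +1.
v=19: a=19^4·(≡3), b=19^1·(≡9) mod 19; (3|19)=-1, (9|19)=+1; (−1)^{4·1·9}·(-1)^1·(+1)^4 = -1.
v=13: a=13^-2·(≡9), b=13^0·(≡1) mod 13; (9|13)=+1, (1|13)=+1; (−1)^{-2·0·6}·(+1)^0·(+1)^-2 = +1.
v=∞: 5468826 > 0 and -402743 < 0  ⇒  (a,b)_∞ = +1.
Ram(5468826, -402743) = {11, 19}; no ℚ_11-point on the conic.

[11, 19]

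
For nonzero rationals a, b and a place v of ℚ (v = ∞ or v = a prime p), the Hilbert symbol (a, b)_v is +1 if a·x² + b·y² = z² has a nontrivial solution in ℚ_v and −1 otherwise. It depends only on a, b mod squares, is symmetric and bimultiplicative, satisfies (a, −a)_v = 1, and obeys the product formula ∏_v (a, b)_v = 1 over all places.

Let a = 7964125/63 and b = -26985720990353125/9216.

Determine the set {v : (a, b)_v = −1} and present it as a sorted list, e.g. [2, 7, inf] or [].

Mod squares: a ≡ 13195, b ≡ -36685. Check v ∈ {∞, 2, 3, 5, 7, 11, 13, 23, 29}.
v=13: a=13^3·(≡1), b=13^4·(≡1) mod 13; (1|13)=+1, (1|13)=+1; (−1)^{3·4·6}·(+1)^4·(+1)^3 = +1.
v=7: a=7^-1·(≡4), b=7^2·(≡1) mod 7; (4|7)=+1, (1|7)=+1; (−1)^{-1·2·3}·(+1)^2·(+1)^-1 = +1.
v=3: a=3^-2·(≡1), b=3^-2·(≡2) mod 3; (1|3)=+1, (2|3)=-1; (−1)^{-2·-2·1}·(+1)^-2·(-1)^-2 = +1.
v=11: a=11^0·(≡6), b=11^1·(≡3) mod 11; (6|11)=-1, (3|11)=+1; (−1)^{0·1·5}·(-1)^1·(+1)^0 = -1.
v=29: a=29^1·(≡28), b=29^3·(≡17) mod 29; (28|29)=+1, (17|29)=-1; (−1)^{1·3·14}·(+1)^3·(-1)^1 = -1.
v=23: a=23^0·(≡18), b=23^1·(≡22) mod 23; (18|23)=+1, (22|23)=-1; (−1)^{0·1·11}·(+1)^1·(-1)^0 = +1.
v=2: v_2(a)=0, v_2(b)=-10; units ≡ 3, 3 (mod 8); ε·ε+αω+βω = 1·1+0·1+-10·1 ≡ 1  ⇒  (a,b)_2 = -1.
v=∞: 13195 > 0 and -36685 < 0  ⇒  (a,b)_∞ = +1.
v=5: a=5^3·(≡1), b=5^5·(≡2) mod 5; (1|5)=+1, (2|5)=-1; (−1)^{3·5·2}·(+1)^5·(-1)^3 = -1.
|Ram(13195, -36685)| = 4, even; anisotropic at {2, 5, 11, 29}.

[2, 5, 11, 29]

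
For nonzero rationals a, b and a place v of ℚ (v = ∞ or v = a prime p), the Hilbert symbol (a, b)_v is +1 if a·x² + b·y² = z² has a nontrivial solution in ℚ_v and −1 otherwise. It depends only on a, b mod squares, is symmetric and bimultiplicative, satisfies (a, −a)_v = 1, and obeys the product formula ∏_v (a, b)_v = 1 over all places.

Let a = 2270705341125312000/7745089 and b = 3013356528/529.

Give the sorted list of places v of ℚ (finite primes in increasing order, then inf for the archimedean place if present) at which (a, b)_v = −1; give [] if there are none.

[2, 5]

(a, b) ≡ (30, 7) mod (ℚ^×)²; places V = {2, 3, 5, 7, 11, 13, 17, 19, 23, ∞}.
(a,b)_23: α=-2, u≡20; β=-2, v≡5 (mod 23); (20|23)=-1, (5|23)=-1; sign (−1)^0·-1^-2·-1^-2 = +1.
(a,b)_13: α=4, u≡9; β=2, v≡7 (mod 13); (9|13)=+1, (7|13)=-1; sign (−1)^0·+1^2·-1^4 = +1.
(a,b)_∞: sgn(30)=+, sgn(7)=+, so +1.
(a,b)_3: α=5, u≡1; β=2, v≡1 (mod 3); (1|3)=+1, (1|3)=+1; sign (−1)^0·+1^2·+1^5 = +1.
(a,b)_2: α=9, β=4; u≡7, v≡7 (mod 8); ε(u)ε(v)=1·1, αω(v)=9·0, βω(u)=4·0; sum ≡ 1  ⇒  -1.
(a,b)_17: α=2, u≡8; β=0, v≡3 (mod 17); (8|17)=+1, (3|17)=-1; sign (−1)^0·+1^0·-1^2 = +1.
(a,b)_7: α=2, u≡1; β=3, v≡4 (mod 7); (1|7)=+1, (4|7)=+1; sign (−1)^0·+1^3·+1^2 = +1.
(a,b)_5: α=3, u≡4; β=0, v≡2 (mod 5); (4|5)=+1, (2|5)=-1; sign (−1)^0·+1^0·-1^3 = -1.
(a,b)_11: α=-4, u≡8; β=0, v≡6 (mod 11); (8|11)=-1, (6|11)=-1; sign (−1)^0·-1^0·-1^-4 = +1.
(a,b)_19: α=2, u≡6; β=2, v≡1 (mod 19); (6|19)=+1, (1|19)=+1; sign (−1)^0·+1^2·+1^2 = +1.
|Ram(30, 7)| = 2, even; anisotropic at {2, 5}.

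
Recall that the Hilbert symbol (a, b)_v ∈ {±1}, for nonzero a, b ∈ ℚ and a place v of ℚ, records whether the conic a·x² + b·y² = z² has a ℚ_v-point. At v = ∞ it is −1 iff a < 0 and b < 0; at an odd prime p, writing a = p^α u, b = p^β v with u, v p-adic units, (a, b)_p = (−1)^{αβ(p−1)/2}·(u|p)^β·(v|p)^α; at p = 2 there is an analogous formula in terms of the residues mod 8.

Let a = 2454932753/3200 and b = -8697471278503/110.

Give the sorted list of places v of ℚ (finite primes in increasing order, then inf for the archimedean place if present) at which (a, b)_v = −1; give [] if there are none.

[11, 17]

(a, b) ≡ (58786, -770) mod (ℚ^×)²; places V = {2, 5, 7, 11, 13, 17, 19, 29, ∞}.
(a,b)_11: α=0, u≡2; β=-1, v≡7 (mod 11); (2|11)=-1, (7|11)=-1; sign (−1)^0·-1^-1·-1^0 = -1.
(a,b)_2: α=-7, β=-1; u≡1, v≡7 (mod 8); ε(u)ε(v)=0·1, αω(v)=-7·0, βω(u)=-1·0; sum ≡ 0  ⇒  +1.
(a,b)_29: α=0, u≡19; β=2, v≡23 (mod 29); (19|29)=-1, (23|29)=+1; sign (−1)^0·-1^2·+1^0 = +1.
(a,b)_17: α=5, u≡3; β=4, v≡5 (mod 17); (3|17)=-1, (5|17)=-1; sign (−1)^0·-1^4·-1^5 = -1.
(a,b)_∞: sgn(58786)=+, sgn(-770)=−, so +1.
(a,b)_19: α=1, u≡16; β=2, v≡1 (mod 19); (16|19)=+1, (1|19)=+1; sign (−1)^0·+1^2·+1^1 = +1.
(a,b)_13: α=1, u≡2; β=0, v≡1 (mod 13); (2|13)=-1, (1|13)=+1; sign (−1)^0·-1^0·+1^1 = +1.
(a,b)_5: α=-2, u≡1; β=-1, v≡1 (mod 5); (1|5)=+1, (1|5)=+1; sign (−1)^0·+1^-1·+1^-2 = +1.
(a,b)_7: α=1, u≡3; β=3, v≡1 (mod 7); (3|7)=-1, (1|7)=+1; sign (−1)^1·-1^3·+1^1 = +1.
(58786, -770 / ℚ) ramifies at {11, 17}: a division algebra.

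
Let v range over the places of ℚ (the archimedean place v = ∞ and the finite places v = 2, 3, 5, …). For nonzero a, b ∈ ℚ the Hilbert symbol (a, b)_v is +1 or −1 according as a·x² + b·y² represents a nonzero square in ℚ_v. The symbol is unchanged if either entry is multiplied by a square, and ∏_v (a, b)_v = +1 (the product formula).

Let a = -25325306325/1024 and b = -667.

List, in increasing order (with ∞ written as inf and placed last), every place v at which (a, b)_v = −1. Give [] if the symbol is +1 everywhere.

Mod squares: a ≡ -253, b ≡ -667. Check v ∈ {∞, 2, 3, 5, 11, 23, 29}.
v=3: a=3^2·(≡2), b=3^0·(≡2) mod 3; (2|3)=-1, (2|3)=-1; (−1)^{2·0·1}·(-1)^0·(-1)^2 = +1.
v=23: a=23^3·(≡4), b=23^1·(≡17) mod 23; (4|23)=+1, (17|23)=-1; (−1)^{3·1·11}·(+1)^1·(-1)^3 = +1.
v=∞: -253 < 0 and -667 < 0  ⇒  (a,b)_∞ = -1.
v=11: a=11^1·(≡8), b=11^0·(≡4) mod 11; (8|11)=-1, (4|11)=+1; (−1)^{1·0·5}·(-1)^0·(+1)^1 = +1.
v=5: a=5^2·(≡3), b=5^0·(≡3) mod 5; (3|5)=-1, (3|5)=-1; (−1)^{2·0·2}·(-1)^0·(-1)^2 = +1.
v=29: a=29^2·(≡8), b=29^1·(≡6) mod 29; (8|29)=-1, (6|29)=+1; (−1)^{2·1·14}·(-1)^1·(+1)^2 = -1.
v=2: v_2(a)=-10, v_2(b)=0; units ≡ 3, 5 (mod 8); ε·ε+αω+βω = 1·0+-10·1+0·1 ≡ 0  ⇒  (a,b)_2 = +1.
(-253, -667 / ℚ) ramifies at {29, ∞}: a division algebra.

[29, inf]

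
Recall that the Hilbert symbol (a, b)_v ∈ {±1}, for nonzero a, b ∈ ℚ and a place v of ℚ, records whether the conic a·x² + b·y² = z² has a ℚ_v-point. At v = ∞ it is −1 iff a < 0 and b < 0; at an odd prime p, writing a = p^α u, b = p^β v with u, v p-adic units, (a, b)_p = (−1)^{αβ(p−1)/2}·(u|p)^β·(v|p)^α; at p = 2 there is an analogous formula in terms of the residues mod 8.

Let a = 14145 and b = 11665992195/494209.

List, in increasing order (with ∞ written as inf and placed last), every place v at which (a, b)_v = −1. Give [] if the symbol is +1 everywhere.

(a, b) ≡ (14145, 498355) mod (ℚ^×)²; places V = {2, 3, 5, 11, 13, 17, 19, 23, 37, 41, ∞}.
(a,b)_23: α=1, u≡17; β=0, v≡20 (mod 23); (17|23)=-1, (20|23)=-1; sign (−1)^0·-1^0·-1^1 = -1.
(a,b)_3: α=1, u≡2; β=4, v≡1 (mod 3); (2|3)=-1, (1|3)=+1; sign (−1)^0·-1^4·+1^1 = +1.
(a,b)_11: α=0, u≡10; β=1, v≡7 (mod 11); (10|11)=-1, (7|11)=-1; sign (−1)^0·-1^1·-1^0 = -1.
(a,b)_17: α=0, u≡1; β=3, v≡3 (mod 17); (1|17)=+1, (3|17)=-1; sign (−1)^0·+1^3·-1^0 = +1.
(a,b)_∞: sgn(14145)=+, sgn(498355)=+, so +1.
(a,b)_13: α=0, u≡1; β=1, v≡8 (mod 13); (1|13)=+1, (8|13)=-1; sign (−1)^0·+1^1·-1^0 = +1.
(a,b)_41: α=1, u≡17; β=1, v≡24 (mod 41); (17|41)=-1, (24|41)=-1; sign (−1)^0·-1^1·-1^1 = +1.
(a,b)_19: α=0, u≡9; β=-2, v≡4 (mod 19); (9|19)=+1, (4|19)=+1; sign (−1)^0·+1^-2·+1^0 = +1.
(a,b)_37: α=0, u≡11; β=-2, v≡15 (mod 37); (11|37)=+1, (15|37)=-1; sign (−1)^0·+1^-2·-1^0 = +1.
(a,b)_5: α=1, u≡4; β=1, v≡1 (mod 5); (4|5)=+1, (1|5)=+1; sign (−1)^0·+1^1·+1^1 = +1.
(a,b)_2: α=0, β=0; u≡1, v≡3 (mod 8); ε(u)ε(v)=0·1, αω(v)=0·1, βω(u)=0·0; sum ≡ 0  ⇒  +1.
Ram(14145, 498355) = {11, 23}; no ℚ_11-point on the conic.

[11, 23]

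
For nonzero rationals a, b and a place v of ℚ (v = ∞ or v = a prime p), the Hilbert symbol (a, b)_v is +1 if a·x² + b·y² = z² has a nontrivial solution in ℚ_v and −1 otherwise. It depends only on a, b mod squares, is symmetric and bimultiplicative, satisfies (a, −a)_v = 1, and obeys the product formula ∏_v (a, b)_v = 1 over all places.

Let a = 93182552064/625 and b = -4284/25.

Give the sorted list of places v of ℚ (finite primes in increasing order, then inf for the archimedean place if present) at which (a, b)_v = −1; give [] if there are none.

(a, b) ≡ (714, -119) mod (ℚ^×)²; places V = {2, 3, 5, 7, 17, ∞}.
(a,b)_3: α=3, u≡1; β=2, v≡1 (mod 3); (1|3)=+1, (1|3)=+1; sign (−1)^0·+1^2·+1^3 = +1.
(a,b)_17: α=3, u≡8; β=1, v≡11 (mod 17); (8|17)=+1, (11|17)=-1; sign (−1)^0·+1^1·-1^3 = -1.
(a,b)_5: α=-4, u≡4; β=-2, v≡1 (mod 5); (4|5)=+1, (1|5)=+1; sign (−1)^0·+1^-2·+1^-4 = +1.
(a,b)_2: α=11, β=2; u≡5, v≡1 (mod 8); ε(u)ε(v)=0·0, αω(v)=11·0, βω(u)=2·1; sum ≡ 0  ⇒  +1.
(a,b)_7: α=3, u≡2; β=1, v≡1 (mod 7); (2|7)=+1, (1|7)=+1; sign (−1)^1·+1^1·+1^3 = -1.
(a,b)_∞: sgn(714)=+, sgn(-119)=−, so +1.
(714, -119 / ℚ) ramifies at {7, 17}: a division algebra.

[7, 17]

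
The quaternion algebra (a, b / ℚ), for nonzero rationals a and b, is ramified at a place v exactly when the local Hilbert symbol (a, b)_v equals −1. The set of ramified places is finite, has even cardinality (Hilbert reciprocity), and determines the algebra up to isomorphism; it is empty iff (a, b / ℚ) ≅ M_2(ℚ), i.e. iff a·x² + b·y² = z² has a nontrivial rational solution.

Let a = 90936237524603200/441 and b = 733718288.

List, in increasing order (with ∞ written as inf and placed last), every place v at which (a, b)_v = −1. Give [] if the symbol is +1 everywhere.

[19, 43]

Mod squares: a ≡ 37, b ≡ 33497. Check v ∈ {∞, 2, 3, 5, 7, 19, 37, 41, 43}.
v=37: a=37^3·(≡12), b=37^2·(≡7) mod 37; (12|37)=+1, (7|37)=+1; (−1)^{3·2·18}·(+1)^2·(+1)^3 = +1.
v=7: a=7^-2·(≡1), b=7^0·(≡2) mod 7; (1|7)=+1, (2|7)=+1; (−1)^{-2·0·3}·(+1)^0·(+1)^-2 = +1.
v=3: a=3^-2·(≡1), b=3^0·(≡2) mod 3; (1|3)=+1, (2|3)=-1; (−1)^{-2·0·1}·(+1)^0·(-1)^-2 = +1.
v=2: v_2(a)=6, v_2(b)=4; units ≡ 5, 1 (mod 8); ε·ε+αω+βω = 0·0+6·0+4·1 ≡ 0  ⇒  (a,b)_2 = +1.
v=19: a=19^2·(≡3), b=19^1·(≡12) mod 19; (3|19)=-1, (12|19)=-1; (−1)^{2·1·9}·(-1)^1·(-1)^2 = -1.
v=∞: 37 > 0 and 33497 > 0  ⇒  (a,b)_∞ = +1.
v=41: a=41^2·(≡33), b=41^1·(≡11) mod 41; (33|41)=+1, (11|41)=-1; (−1)^{2·1·20}·(+1)^1·(-1)^2 = +1.
v=43: a=43^2·(≡3), b=43^1·(≡42) mod 43; (3|43)=-1, (42|43)=-1; (−1)^{2·1·21}·(-1)^1·(-1)^2 = -1.
v=5: a=5^2·(≡3), b=5^0·(≡3) mod 5; (3|5)=-1, (3|5)=-1; (−1)^{2·0·2}·(-1)^0·(-1)^2 = +1.
Ram(37, 33497) = {19, 43}; no ℚ_19-point on the conic.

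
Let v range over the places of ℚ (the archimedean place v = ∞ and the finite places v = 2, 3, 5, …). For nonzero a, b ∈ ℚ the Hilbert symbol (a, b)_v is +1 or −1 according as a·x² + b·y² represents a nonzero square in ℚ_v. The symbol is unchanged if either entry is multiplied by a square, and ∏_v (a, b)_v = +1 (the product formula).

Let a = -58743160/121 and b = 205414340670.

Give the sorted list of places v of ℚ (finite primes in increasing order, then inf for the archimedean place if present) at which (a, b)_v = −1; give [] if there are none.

(a, b) ≡ (-299710, 12343870) mod (ℚ^×)²; places V = {2, 3, 5, 7, 11, 17, 23, 41, 43, ∞}.
(a,b)_11: α=-2, u≡8; β=1, v≡1 (mod 11); (8|11)=-1, (1|11)=+1; sign (−1)^0·-1^1·+1^-2 = -1.
(a,b)_17: α=1, u≡4; β=1, v≡5 (mod 17); (4|17)=+1, (5|17)=-1; sign (−1)^0·+1^1·-1^1 = -1.
(a,b)_3: α=0, u≡2; β=2, v≡1 (mod 3); (2|3)=-1, (1|3)=+1; sign (−1)^0·-1^2·+1^0 = +1.
(a,b)_43: α=1, u≡12; β=2, v≡30 (mod 43); (12|43)=-1, (30|43)=-1; sign (−1)^0·-1^2·-1^1 = -1.
(a,b)_2: α=3, β=1; u≡1, v≡7 (mod 8); ε(u)ε(v)=0·1, αω(v)=3·0, βω(u)=1·0; sum ≡ 0  ⇒  +1.
(a,b)_∞: sgn(-299710)=−, sgn(12343870)=+, so +1.
(a,b)_23: α=0, u≡6; β=1, v≡4 (mod 23); (6|23)=+1, (4|23)=+1; sign (−1)^0·+1^1·+1^0 = +1.
(a,b)_7: α=2, u≡4; β=1, v≡3 (mod 7); (4|7)=+1, (3|7)=-1; sign (−1)^0·+1^1·-1^2 = +1.
(a,b)_5: α=1, u≡3; β=1, v≡4 (mod 5); (3|5)=-1, (4|5)=+1; sign (−1)^0·-1^1·+1^1 = -1.
(a,b)_41: α=1, u≡28; β=1, v≡6 (mod 41); (28|41)=-1, (6|41)=-1; sign (−1)^0·-1^1·-1^1 = +1.
(-299710, 12343870 / ℚ) ramifies at {5, 11, 17, 43}: a division algebra.

[5, 11, 17, 43]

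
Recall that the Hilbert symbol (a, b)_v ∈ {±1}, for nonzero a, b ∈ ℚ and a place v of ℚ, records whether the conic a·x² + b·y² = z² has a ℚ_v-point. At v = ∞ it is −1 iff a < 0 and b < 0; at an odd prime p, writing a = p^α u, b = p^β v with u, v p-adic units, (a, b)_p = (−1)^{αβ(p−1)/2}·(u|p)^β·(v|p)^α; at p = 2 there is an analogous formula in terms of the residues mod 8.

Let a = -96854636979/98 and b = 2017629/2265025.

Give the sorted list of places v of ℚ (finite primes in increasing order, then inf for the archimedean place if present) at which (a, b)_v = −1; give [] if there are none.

[2, 23, 41, 47]

(a, b) ≡ (-4520742, 69) mod (ℚ^×)²; places V = {2, 3, 5, 7, 17, 19, 23, 41, 43, 47, ∞}.
(a,b)_17: α=1, u≡5; β=0, v≡4 (mod 17); (5|17)=-1, (4|17)=+1; sign (−1)^0·-1^0·+1^1 = +1.
(a,b)_23: α=3, u≡4; β=1, v≡3 (mod 23); (4|23)=+1, (3|23)=+1; sign (−1)^1·+1^1·+1^3 = -1.
(a,b)_3: α=5, u≡1; β=5, v≡2 (mod 3); (1|3)=+1, (2|3)=-1; sign (−1)^1·+1^5·-1^5 = +1.
(a,b)_47: α=1, u≡45; β=0, v≡13 (mod 47); (45|47)=-1, (13|47)=-1; sign (−1)^0·-1^0·-1^1 = -1.
(a,b)_41: α=1, u≡24; β=0, v≡38 (mod 41); (24|41)=-1, (38|41)=-1; sign (−1)^0·-1^0·-1^1 = -1.
(a,b)_19: α=0, u≡9; β=2, v≡18 (mod 19); (9|19)=+1, (18|19)=-1; sign (−1)^0·+1^2·-1^0 = +1.
(a,b)_∞: sgn(-4520742)=−, sgn(69)=+, so +1.
(a,b)_2: α=-1, β=0; u≡5, v≡5 (mod 8); ε(u)ε(v)=0·0, αω(v)=-1·1, βω(u)=0·1; sum ≡ 1  ⇒  -1.
(a,b)_7: α=-2, u≡6; β=-2, v≡3 (mod 7); (6|7)=-1, (3|7)=-1; sign (−1)^0·-1^-2·-1^-2 = +1.
(a,b)_43: α=0, u≡39; β=-2, v≡34 (mod 43); (39|43)=-1, (34|43)=-1; sign (−1)^0·-1^-2·-1^0 = +1.
(a,b)_5: α=0, u≡2; β=-2, v≡4 (mod 5); (2|5)=-1, (4|5)=+1; sign (−1)^0·-1^-2·+1^0 = +1.
Ram(-4520742, 69) = {2, 23, 41, 47}; no ℚ_2-point on the conic.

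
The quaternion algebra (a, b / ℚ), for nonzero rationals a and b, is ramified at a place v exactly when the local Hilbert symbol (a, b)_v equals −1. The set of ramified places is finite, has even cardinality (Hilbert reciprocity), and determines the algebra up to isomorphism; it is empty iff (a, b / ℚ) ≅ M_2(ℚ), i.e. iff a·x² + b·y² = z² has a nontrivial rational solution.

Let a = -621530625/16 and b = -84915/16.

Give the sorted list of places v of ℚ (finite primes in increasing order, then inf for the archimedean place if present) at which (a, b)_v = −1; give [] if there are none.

[3, 17, 37, inf]

Mod squares: a ≡ -3441, b ≡ -9435. Check v ∈ {∞, 2, 3, 5, 17, 31, 37}.
v=∞: -3441 < 0 and -9435 < 0  ⇒  (a,b)_∞ = -1.
v=37: a=37^1·(≡13), b=37^1·(≡30) mod 37; (13|37)=-1, (30|37)=+1; (−1)^{1·1·18}·(-1)^1·(+1)^1 = -1.
v=17: a=17^2·(≡6), b=17^1·(≡14) mod 17; (6|17)=-1, (14|17)=-1; (−1)^{2·1·8}·(-1)^1·(-1)^2 = -1.
v=31: a=31^1·(≡29), b=31^0·(≡19) mod 31; (29|31)=-1, (19|31)=+1; (−1)^{1·0·15}·(-1)^0·(+1)^1 = +1.
v=2: v_2(a)=-4, v_2(b)=-4; units ≡ 7, 5 (mod 8); ε·ε+αω+βω = 1·0+-4·1+-4·0 ≡ 0  ⇒  (a,b)_2 = +1.
v=3: a=3^1·(≡2), b=3^3·(≡2) mod 3; (2|3)=-1, (2|3)=-1; (−1)^{1·3·1}·(-1)^3·(-1)^1 = -1.
v=5: a=5^4·(≡1), b=5^1·(≡2) mod 5; (1|5)=+1, (2|5)=-1; (−1)^{4·1·2}·(+1)^1·(-1)^4 = +1.
|Ram(-3441, -9435)| = 4, even; anisotropic at {3, 17, 37, ∞}.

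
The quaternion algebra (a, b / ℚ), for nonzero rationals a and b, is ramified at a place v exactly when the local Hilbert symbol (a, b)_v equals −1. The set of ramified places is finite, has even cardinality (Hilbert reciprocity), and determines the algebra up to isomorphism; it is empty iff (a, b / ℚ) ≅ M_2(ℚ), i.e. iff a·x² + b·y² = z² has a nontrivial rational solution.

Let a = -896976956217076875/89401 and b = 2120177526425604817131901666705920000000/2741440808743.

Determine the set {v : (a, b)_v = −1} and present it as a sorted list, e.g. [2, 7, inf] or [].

Mod squares: a ≡ -8323, b ≡ 2590. Check v ∈ {∞, 2, 3, 5, 7, 13, 23, 29, 37, 41, 43}.
v=23: a=23^-2·(≡18), b=23^-4·(≡22) mod 23; (18|23)=+1, (22|23)=-1; (−1)^{-2·-4·11}·(+1)^-4·(-1)^-2 = +1.
v=43: a=43^2·(≡8), b=43^4·(≡11) mod 43; (8|43)=-1, (11|43)=+1; (−1)^{2·4·21}·(-1)^4·(+1)^2 = +1.
v=37: a=37^2·(≡20), b=37^3·(≡4) mod 37; (20|37)=-1, (4|37)=+1; (−1)^{2·3·18}·(-1)^3·(+1)^2 = -1.
v=7: a=7^1·(≡1), b=7^-3·(≡5) mod 7; (1|7)=+1, (5|7)=-1; (−1)^{1·-3·3}·(+1)^-3·(-1)^1 = +1.
v=2: v_2(a)=0, v_2(b)=15; units ≡ 5, 7 (mod 8); ε·ε+αω+βω = 0·1+0·0+15·1 ≡ 1  ⇒  (a,b)_2 = -1.
v=3: a=3^4·(≡2), b=3^14·(≡1) mod 3; (2|3)=-1, (1|3)=+1; (−1)^{4·14·1}·(-1)^14·(+1)^4 = +1.
v=∞: -8323 < 0 and 2590 > 0  ⇒  (a,b)_∞ = +1.
v=41: a=41^1·(≡32), b=41^2·(≡28) mod 41; (32|41)=+1, (28|41)=-1; (−1)^{1·2·20}·(+1)^2·(-1)^1 = -1.
v=5: a=5^4·(≡2), b=5^7·(≡2) mod 5; (2|5)=-1, (2|5)=-1; (−1)^{4·7·2}·(-1)^7·(-1)^4 = -1.
v=13: a=13^-2·(≡9), b=13^-4·(≡9) mod 13; (9|13)=+1, (9|13)=+1; (−1)^{-2·-4·6}·(+1)^-4·(+1)^-2 = +1.
v=29: a=29^3·(≡14), b=29^6·(≡28) mod 29; (14|29)=-1, (28|29)=+1; (−1)^{3·6·14}·(-1)^6·(+1)^3 = +1.
|Ram(-8323, 2590)| = 4, even; anisotropic at {2, 5, 37, 41}.

[2, 5, 37, 41]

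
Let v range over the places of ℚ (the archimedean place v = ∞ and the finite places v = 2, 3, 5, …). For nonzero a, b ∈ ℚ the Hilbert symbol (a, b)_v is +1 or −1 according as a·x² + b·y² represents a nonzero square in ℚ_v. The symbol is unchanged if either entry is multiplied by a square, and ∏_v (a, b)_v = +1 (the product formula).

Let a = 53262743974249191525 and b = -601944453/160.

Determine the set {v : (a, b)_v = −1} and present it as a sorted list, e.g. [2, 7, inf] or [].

(a, b) ≡ (341, -77330) mod (ℚ^×)²; places V = {2, 3, 5, 11, 13, 19, 31, 37, ∞}.
(a,b)_3: α=4, u≡2; β=4, v≡1 (mod 3); (2|3)=-1, (1|3)=+1; sign (−1)^0·-1^4·+1^4 = +1.
(a,b)_5: α=2, u≡1; β=-1, v≡1 (mod 5); (1|5)=+1, (1|5)=+1; sign (−1)^0·+1^-1·+1^2 = +1.
(a,b)_31: α=5, u≡23; β=2, v≡15 (mod 31); (23|31)=-1, (15|31)=-1; sign (−1)^0·-1^2·-1^5 = -1.
(a,b)_11: α=1, u≡4; β=1, v≡10 (mod 11); (4|11)=+1, (10|11)=-1; sign (−1)^1·+1^1·-1^1 = +1.
(a,b)_2: α=0, β=-5; u≡5, v≡7 (mod 8); ε(u)ε(v)=0·1, αω(v)=0·0, βω(u)=-5·1; sum ≡ 1  ⇒  -1.
(a,b)_19: α=2, u≡2; β=1, v≡2 (mod 19); (2|19)=-1, (2|19)=-1; sign (−1)^0·-1^1·-1^2 = -1.
(a,b)_∞: sgn(341)=+, sgn(-77330)=−, so +1.
(a,b)_13: α=2, u≡4; β=0, v≡5 (mod 13); (4|13)=+1, (5|13)=-1; sign (−1)^0·+1^0·-1^2 = +1.
(a,b)_37: α=2, u≡24; β=1, v≡14 (mod 37); (24|37)=-1, (14|37)=-1; sign (−1)^0·-1^1·-1^2 = -1.
(341, -77330 / ℚ) ramifies at {2, 19, 31, 37}: a division algebra.

[2, 19, 31, 37]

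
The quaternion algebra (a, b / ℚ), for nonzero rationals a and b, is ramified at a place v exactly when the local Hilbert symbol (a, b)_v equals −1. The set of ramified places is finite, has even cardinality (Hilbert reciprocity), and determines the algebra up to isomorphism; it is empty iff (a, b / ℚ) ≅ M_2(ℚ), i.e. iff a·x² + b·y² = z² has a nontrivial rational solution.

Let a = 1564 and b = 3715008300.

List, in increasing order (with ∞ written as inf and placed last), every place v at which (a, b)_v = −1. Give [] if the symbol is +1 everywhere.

[2, 17]

Mod squares: a ≡ 391, b ≡ 3. Check v ∈ {∞, 2, 3, 5, 17, 23}.
v=23: a=23^1·(≡22), b=23^2·(≡18) mod 23; (22|23)=-1, (18|23)=+1; (−1)^{1·2·11}·(-1)^2·(+1)^1 = +1.
v=∞: 391 > 0 and 3 > 0  ⇒  (a,b)_∞ = +1.
v=2: v_2(a)=2, v_2(b)=2; units ≡ 7, 3 (mod 8); ε·ε+αω+βω = 1·1+2·1+2·0 ≡ 1  ⇒  (a,b)_2 = -1.
v=17: a=17^1·(≡7), b=17^2·(≡14) mod 17; (7|17)=-1, (14|17)=-1; (−1)^{1·2·8}·(-1)^2·(-1)^1 = -1.
v=3: a=3^0·(≡1), b=3^5·(≡1) mod 3; (1|3)=+1, (1|3)=+1; (−1)^{0·5·1}·(+1)^5·(+1)^0 = +1.
v=5: a=5^0·(≡4), b=5^2·(≡2) mod 5; (4|5)=+1, (2|5)=-1; (−1)^{0·2·2}·(+1)^2·(-1)^0 = +1.
(391, 3 / ℚ) ramifies at {2, 17}: a division algebra.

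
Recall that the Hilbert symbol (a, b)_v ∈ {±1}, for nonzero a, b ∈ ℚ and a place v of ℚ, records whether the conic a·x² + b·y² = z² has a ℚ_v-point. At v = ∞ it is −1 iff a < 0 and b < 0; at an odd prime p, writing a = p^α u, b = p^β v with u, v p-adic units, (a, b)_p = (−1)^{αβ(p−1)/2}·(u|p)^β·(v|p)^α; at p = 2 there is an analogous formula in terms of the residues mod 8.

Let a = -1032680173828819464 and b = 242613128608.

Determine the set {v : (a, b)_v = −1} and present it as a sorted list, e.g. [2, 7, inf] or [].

Mod squares: a ≡ -12191426, b ≡ 58. Check v ∈ {∞, 2, 3, 13, 19, 23, 29, 37}.
v=37: a=37^3·(≡35), b=37^2·(≡36) mod 37; (35|37)=-1, (36|37)=+1; (−1)^{3·2·18}·(-1)^2·(+1)^3 = +1.
v=29: a=29^1·(≡18), b=29^1·(≡14) mod 29; (18|29)=-1, (14|29)=-1; (−1)^{1·1·14}·(-1)^1·(-1)^1 = +1.
v=23: a=23^3·(≡5), b=23^2·(≡18) mod 23; (5|23)=-1, (18|23)=+1; (−1)^{3·2·11}·(-1)^2·(+1)^3 = +1.
v=13: a=13^1·(≡7), b=13^0·(≡6) mod 13; (7|13)=-1, (6|13)=-1; (−1)^{1·0·6}·(-1)^0·(-1)^1 = -1.
v=∞: -12191426 < 0 and 58 > 0  ⇒  (a,b)_∞ = +1.
v=19: a=19^3·(≡15), b=19^2·(≡9) mod 19; (15|19)=-1, (9|19)=+1; (−1)^{3·2·9}·(-1)^2·(+1)^3 = +1.
v=3: a=3^4·(≡1), b=3^0·(≡1) mod 3; (1|3)=+1, (1|3)=+1; (−1)^{4·0·1}·(+1)^0·(+1)^4 = +1.
v=2: v_2(a)=3, v_2(b)=5; units ≡ 7, 5 (mod 8); ε·ε+αω+βω = 1·0+3·1+5·0 ≡ 1  ⇒  (a,b)_2 = -1.
Ram(-12191426, 58) = {2, 13}; no ℚ_2-point on the conic.

[2, 13]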